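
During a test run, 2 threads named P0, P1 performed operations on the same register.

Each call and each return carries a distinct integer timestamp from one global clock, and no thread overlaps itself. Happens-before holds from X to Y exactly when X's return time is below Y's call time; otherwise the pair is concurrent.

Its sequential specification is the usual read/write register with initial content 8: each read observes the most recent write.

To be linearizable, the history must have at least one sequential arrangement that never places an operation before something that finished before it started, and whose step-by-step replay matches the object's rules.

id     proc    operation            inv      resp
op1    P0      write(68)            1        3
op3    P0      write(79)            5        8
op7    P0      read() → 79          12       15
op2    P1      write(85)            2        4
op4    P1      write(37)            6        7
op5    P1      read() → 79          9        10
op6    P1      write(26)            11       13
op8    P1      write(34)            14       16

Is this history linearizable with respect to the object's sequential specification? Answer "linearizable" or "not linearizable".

a witness: op1, op2, op4, op3, op5, op7, op6, op8
1. op1 write(68), leaving value 68
2. op2 write(85), leaving value 85
3. op4 write(37), leaving value 37
4. op3 write(79), leaving value 79
5. op5 read() → 79, leaving value 79
6. op7 read() → 79, leaving value 79
7. op6 write(26), leaving value 26
8. op8 write(34), leaving value 34

linearizable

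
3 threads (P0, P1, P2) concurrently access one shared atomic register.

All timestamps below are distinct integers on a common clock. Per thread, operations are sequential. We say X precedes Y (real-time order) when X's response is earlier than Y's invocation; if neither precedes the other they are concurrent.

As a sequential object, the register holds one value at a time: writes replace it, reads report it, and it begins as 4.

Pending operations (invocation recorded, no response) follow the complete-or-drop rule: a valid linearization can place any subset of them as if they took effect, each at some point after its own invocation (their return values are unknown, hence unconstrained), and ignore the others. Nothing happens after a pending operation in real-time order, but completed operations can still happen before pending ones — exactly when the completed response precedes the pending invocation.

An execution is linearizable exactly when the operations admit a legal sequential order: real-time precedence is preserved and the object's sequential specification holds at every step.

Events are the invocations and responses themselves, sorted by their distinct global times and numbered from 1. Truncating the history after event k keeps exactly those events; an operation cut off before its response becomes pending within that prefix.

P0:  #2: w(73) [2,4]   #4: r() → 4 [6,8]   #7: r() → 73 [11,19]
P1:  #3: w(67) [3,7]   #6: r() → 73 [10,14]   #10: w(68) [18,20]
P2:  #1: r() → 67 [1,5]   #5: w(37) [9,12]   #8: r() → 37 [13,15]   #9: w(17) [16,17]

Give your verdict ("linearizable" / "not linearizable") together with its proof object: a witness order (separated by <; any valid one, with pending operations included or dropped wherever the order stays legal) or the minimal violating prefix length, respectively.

through event 7 a valid linearization exists; event 8 (#4 responding at time 8) ends that
all 8 real-time-respecting orders fail — 4 completed atomic register operations, no legal replay
take #1, #2, #3, #4: step 1 already fails, because #1 r() → 67 cannot occur there
take #1, #2, #4, #3: step 1 already fails, because #1 r() → 67 cannot occur there

not linearizable — minimal violating prefix: 8 events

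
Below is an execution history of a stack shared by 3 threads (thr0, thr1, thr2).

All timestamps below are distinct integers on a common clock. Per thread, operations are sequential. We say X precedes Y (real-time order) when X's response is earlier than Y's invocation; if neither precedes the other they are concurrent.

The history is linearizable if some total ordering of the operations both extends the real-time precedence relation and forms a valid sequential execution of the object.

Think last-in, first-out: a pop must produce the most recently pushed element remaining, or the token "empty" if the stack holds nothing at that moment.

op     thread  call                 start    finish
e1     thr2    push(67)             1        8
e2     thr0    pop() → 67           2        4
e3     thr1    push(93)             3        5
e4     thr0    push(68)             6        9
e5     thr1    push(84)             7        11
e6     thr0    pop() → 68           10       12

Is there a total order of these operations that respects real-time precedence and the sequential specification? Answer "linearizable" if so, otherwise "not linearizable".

a witness: e1, e2, e3, e4, e6, e5
1. e1 push(67), leaving stack <67>
2. e2 pop() → 67, leaving stack <>
3. e3 push(93), leaving stack <93>
4. e4 push(68), leaving stack <93,68>
5. e6 pop() → 68, leaving stack <93>
6. e5 push(84), leaving stack <93,84>

linearizable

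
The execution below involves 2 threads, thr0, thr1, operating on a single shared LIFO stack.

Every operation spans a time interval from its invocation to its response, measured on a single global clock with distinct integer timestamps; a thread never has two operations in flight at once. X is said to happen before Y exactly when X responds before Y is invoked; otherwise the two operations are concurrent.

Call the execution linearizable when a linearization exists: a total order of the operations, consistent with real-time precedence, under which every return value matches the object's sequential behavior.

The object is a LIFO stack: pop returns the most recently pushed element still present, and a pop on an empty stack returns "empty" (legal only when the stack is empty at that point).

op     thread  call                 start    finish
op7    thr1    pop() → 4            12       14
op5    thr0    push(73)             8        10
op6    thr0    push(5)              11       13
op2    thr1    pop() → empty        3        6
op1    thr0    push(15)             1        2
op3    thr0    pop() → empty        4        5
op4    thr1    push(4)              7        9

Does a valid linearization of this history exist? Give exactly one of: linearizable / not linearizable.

not linearizable

the violation lands at event 6, op2's response at time 6: events 1..5 linearize, events 1..6 do not
every one of the 2 real-time-consistent orders over 3 completed LIFO stack ops fails the sequential spec
for example op1, op2, op3 fails at step 2: op2 pop() → empty is not legal there
for example op1, op3, op2 fails at step 2: op3 pop() → empty is not legal there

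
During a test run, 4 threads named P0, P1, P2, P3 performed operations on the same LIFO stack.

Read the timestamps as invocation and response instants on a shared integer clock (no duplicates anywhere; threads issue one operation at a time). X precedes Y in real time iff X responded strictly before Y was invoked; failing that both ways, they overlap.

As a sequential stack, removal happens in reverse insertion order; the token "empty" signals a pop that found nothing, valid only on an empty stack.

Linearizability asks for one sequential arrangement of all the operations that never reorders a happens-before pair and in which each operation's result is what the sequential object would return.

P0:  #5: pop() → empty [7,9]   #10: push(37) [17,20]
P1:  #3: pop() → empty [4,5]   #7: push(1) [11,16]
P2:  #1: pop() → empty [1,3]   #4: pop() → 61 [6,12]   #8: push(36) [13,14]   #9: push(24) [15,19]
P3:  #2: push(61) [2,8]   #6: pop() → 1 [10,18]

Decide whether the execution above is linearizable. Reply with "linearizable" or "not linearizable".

linearizable

witness order: #1, #3, #2, #4, #5, #7, #6, #8, #9, #10
1. #1 pop() → empty, leaving stack <>
2. #3 pop() → empty, leaving stack <>
3. #2 push(61), leaving stack <61>
4. #4 pop() → 61, leaving stack <>
5. #5 pop() → empty, leaving stack <>
6. #7 push(1), leaving stack <1>
7. #6 pop() → 1, leaving stack <>
8. #8 push(36), leaving stack <36>
9. #9 push(24), leaving stack <36,24>
10. #10 push(37), leaving stack <36,24,37>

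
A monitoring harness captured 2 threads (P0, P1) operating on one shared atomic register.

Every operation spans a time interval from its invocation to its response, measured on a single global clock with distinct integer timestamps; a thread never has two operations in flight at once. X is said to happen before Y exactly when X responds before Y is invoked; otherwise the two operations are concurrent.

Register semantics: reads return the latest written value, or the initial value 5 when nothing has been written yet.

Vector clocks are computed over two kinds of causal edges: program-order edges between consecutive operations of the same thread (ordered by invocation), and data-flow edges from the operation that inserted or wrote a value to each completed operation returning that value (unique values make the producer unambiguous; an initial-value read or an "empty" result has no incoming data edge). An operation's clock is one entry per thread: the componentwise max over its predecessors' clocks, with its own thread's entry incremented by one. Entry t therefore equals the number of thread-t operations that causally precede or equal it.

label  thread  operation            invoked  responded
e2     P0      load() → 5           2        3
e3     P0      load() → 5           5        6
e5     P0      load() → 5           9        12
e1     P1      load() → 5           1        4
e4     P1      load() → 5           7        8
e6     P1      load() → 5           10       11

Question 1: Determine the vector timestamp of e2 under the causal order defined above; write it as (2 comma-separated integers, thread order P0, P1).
(1, 0)

root op e1, invoked 1: fresh clock plus P1's own tick → (0, 1)
root op e2, invoked 2: fresh clock plus P0's own tick → (1, 0)
merge at e4 (invoked 7): VC(e1)=(0, 1), own-thread bump on P1 → (0, 2)
merge at e3 (invoked 5): VC(e2)=(1, 0), own-thread bump on P0 → (2, 0)
merge at e6 (invoked 10): VC(e4)=(0, 2), own-thread bump on P1 → (0, 3)
merge at e5 (invoked 9): VC(e3)=(2, 0), own-thread bump on P0 → (3, 0)
target: VC(e2) = (1, 0)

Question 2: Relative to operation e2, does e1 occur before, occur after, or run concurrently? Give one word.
concurrent

e1 spans [1,4], e2 spans [2,3]
the intervals overlap in both directions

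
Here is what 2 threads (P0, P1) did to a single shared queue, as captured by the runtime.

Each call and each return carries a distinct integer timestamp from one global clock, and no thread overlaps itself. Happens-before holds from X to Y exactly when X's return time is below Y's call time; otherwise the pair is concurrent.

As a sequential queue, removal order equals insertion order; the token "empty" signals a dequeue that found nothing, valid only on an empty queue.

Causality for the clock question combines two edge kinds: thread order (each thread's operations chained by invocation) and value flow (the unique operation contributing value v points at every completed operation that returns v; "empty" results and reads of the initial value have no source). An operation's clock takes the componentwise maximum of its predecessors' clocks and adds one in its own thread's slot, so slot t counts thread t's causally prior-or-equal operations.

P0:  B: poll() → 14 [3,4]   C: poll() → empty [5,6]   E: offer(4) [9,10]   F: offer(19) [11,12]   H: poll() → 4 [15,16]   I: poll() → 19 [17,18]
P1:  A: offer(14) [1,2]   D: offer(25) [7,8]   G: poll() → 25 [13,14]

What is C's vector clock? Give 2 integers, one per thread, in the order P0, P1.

no predecessors for A (invoked 1): P1 increments from zero → (0, 1)
D (invocation 7): componentwise max over VC(A)=(0, 1), +1 at P1, giving (0, 2)
B (invocation 3): componentwise max over VC(A)=(0, 1), +1 at P0, giving (1, 1)
G (invocation 13): componentwise max over VC(D)=(0, 2), +1 at P1, giving (0, 3)
C (invocation 5): componentwise max over VC(B)=(1, 1), +1 at P0, giving (2, 1)
E (invocation 9): componentwise max over VC(C)=(2, 1), +1 at P0, giving (3, 1)
F (invocation 11): componentwise max over VC(E)=(3, 1), +1 at P0, giving (4, 1)
H (invocation 15): componentwise max over VC(E)=(3, 1), VC(F)=(4, 1), +1 at P0, giving (5, 1)
I (invocation 17): componentwise max over VC(F)=(4, 1), VC(H)=(5, 1), +1 at P0, giving (6, 1)
target: VC(C) = (2, 1)

(2, 1)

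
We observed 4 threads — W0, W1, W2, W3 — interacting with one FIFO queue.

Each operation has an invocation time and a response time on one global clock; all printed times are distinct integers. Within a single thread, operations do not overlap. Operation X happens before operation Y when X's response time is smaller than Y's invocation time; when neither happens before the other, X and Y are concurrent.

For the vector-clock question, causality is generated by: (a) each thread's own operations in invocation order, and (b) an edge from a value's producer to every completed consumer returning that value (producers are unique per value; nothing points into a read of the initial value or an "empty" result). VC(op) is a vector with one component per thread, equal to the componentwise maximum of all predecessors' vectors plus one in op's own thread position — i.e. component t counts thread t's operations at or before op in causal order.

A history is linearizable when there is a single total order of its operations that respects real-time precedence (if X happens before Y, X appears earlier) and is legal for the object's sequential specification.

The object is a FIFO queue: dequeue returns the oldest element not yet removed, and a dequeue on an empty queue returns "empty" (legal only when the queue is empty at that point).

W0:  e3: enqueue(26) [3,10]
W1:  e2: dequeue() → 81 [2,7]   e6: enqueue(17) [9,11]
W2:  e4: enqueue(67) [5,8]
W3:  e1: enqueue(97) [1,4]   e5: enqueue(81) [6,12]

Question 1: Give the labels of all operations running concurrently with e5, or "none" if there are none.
e2, e3, e4, e6

concurrent with e5 ([6,12]): every op whose interval crosses 6..12
e1 [1,4]: before
e2 [2,7]: concurrent
e3 [3,10]: concurrent
e4 [5,8]: concurrent
e6 [9,11]: concurrent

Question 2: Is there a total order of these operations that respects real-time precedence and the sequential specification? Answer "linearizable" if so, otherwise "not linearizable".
not linearizable

through event 6 a valid linearization exists; event 7 (e2 responding at time 7) ends that
all 2 real-time-respecting orders fail — 2 completed FIFO queue operations, no legal replay
no escape via the 3 pending operations (e3, e4, e5): every completion choice fails
for example e1, e2 (pending dropped) fails at step 2: e2 dequeue() → 81 is not legal there
for example e2, e1 (pending dropped) fails at step 1: e2 dequeue() → 81 is not legal there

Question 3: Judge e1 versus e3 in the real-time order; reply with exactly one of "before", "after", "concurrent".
concurrent

e1 spans [1,4], e3 spans [3,10]
the intervals overlap in both directions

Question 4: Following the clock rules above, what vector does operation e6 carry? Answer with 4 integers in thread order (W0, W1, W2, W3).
(0, 2, 0, 2)

e1, invoked 1, has no incoming edges; only W3's bump applies → (0, 0, 0, 1)
e4, invoked 5, has no incoming edges; only W2's bump applies → (0, 0, 1, 0)
e3, invoked 3, has no incoming edges; only W0's bump applies → (1, 0, 0, 0)
merge at e5 (invoked 6): VC(e1)=(0, 0, 0, 1), own-thread bump on W3 → (0, 0, 0, 2)
merge at e2 (invoked 2): VC(e5)=(0, 0, 0, 2), own-thread bump on W1 → (0, 1, 0, 2)
merge at e6 (invoked 9): VC(e2)=(0, 1, 0, 2), own-thread bump on W1 → (0, 2, 0, 2)
target: VC(e6) = (0, 2, 0, 2)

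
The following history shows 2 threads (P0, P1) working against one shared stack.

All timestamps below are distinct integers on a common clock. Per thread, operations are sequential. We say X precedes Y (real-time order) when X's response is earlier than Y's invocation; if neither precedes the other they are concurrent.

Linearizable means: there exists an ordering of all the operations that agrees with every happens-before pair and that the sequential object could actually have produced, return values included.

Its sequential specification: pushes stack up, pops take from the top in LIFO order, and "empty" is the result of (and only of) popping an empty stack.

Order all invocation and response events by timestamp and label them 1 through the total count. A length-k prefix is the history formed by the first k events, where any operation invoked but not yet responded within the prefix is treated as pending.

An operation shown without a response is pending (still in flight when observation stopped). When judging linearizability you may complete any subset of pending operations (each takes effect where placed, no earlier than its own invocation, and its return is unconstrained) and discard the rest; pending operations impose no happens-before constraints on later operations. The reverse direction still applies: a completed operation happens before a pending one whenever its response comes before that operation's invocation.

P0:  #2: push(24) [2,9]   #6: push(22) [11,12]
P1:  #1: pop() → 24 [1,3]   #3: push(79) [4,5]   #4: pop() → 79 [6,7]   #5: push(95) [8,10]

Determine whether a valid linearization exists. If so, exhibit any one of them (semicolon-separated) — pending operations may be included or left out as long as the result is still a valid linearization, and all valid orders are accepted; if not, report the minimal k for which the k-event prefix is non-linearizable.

after step 1 (#2 push(24)): stack <24>
after step 2 (#1 pop() → 24): stack <>
after step 3 (#3 push(79)): stack <79>
after step 4 (#4 pop() → 79): stack <>
after step 5 (#5 push(95)): stack <95>
after step 6 (#6 push(22)): stack <95,22>

linearizable — witness: #2; #1; #3; #4; #5; #6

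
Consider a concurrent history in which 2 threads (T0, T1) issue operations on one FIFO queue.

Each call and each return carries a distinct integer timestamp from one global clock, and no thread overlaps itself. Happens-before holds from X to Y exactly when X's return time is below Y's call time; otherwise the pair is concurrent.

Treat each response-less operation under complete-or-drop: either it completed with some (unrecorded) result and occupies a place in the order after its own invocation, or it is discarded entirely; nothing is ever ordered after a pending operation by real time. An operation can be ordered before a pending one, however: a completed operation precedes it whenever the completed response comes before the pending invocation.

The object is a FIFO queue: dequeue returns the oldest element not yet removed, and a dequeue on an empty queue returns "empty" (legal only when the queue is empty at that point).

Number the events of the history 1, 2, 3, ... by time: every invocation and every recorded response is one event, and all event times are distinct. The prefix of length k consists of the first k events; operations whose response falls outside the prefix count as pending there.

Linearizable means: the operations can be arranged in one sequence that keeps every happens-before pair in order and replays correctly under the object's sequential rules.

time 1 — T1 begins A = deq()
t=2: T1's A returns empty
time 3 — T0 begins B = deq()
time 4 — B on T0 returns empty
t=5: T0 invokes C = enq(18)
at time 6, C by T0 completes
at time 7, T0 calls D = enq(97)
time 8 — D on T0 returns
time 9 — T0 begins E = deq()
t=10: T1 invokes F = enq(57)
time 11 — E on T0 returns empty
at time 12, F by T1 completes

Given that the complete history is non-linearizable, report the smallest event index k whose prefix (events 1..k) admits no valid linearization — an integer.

11

events 1..10 are linearizable; a witness order is A, B, C, D:
step 1: A deq() → empty — queue <>
step 2: B deq() → empty — queue <>
step 3: C enq(18) — queue <18>
step 4: D enq(97) — queue <18,97>
event 11 — E's response, time 11 — after it, nothing linearizes
completion choices over the 1 pending operation (F) were checked; none helps
e.g. A, B, C, D, E (pending dropped): illegal at step 5, since E deq() → empty cannot apply there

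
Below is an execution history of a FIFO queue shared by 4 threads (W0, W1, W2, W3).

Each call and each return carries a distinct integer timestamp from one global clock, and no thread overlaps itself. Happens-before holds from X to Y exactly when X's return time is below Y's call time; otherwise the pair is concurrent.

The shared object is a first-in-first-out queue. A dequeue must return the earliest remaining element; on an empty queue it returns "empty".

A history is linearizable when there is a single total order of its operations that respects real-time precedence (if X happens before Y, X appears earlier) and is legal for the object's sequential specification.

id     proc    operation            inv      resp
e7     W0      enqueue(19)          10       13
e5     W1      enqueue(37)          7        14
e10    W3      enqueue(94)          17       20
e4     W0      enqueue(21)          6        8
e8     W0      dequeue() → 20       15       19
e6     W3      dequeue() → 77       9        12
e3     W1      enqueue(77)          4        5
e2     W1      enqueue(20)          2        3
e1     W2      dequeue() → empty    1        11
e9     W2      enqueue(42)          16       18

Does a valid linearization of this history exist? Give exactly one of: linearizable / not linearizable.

not linearizable

cut after 11 events: linearizable; cut after 12 events (e6 responds, time 12): not linearizable
5 completed operations, 5 real-time-consistent orders — every FIFO queue replay fails
every completion of the 2 pending operations (e5, e7) was checked; none linearizes
e.g. e1, e2, e3, e4, e6 (pending dropped): illegal at step 5, since e6 dequeue() → 77 cannot apply there
e.g. e2, e1, e3, e4, e6 (pending dropped): illegal at step 2, since e1 dequeue() → empty cannot apply there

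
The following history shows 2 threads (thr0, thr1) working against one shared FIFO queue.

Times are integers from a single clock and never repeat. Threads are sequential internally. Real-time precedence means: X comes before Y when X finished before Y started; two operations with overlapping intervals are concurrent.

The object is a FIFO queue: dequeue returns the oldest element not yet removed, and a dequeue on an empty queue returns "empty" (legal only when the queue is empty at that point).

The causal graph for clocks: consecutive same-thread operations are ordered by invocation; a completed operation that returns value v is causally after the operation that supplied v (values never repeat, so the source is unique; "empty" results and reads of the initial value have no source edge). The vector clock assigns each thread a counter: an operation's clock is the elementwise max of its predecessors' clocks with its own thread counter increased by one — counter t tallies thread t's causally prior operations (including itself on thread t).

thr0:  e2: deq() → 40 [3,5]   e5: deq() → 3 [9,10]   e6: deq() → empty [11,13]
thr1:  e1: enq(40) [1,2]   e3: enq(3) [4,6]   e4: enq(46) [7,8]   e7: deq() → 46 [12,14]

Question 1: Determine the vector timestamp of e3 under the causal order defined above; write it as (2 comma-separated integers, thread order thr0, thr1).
Answer: (0, 2)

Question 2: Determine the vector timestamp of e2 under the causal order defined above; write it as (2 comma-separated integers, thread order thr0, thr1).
Answer: (1, 1)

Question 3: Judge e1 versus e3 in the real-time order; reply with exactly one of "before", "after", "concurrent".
Answer: before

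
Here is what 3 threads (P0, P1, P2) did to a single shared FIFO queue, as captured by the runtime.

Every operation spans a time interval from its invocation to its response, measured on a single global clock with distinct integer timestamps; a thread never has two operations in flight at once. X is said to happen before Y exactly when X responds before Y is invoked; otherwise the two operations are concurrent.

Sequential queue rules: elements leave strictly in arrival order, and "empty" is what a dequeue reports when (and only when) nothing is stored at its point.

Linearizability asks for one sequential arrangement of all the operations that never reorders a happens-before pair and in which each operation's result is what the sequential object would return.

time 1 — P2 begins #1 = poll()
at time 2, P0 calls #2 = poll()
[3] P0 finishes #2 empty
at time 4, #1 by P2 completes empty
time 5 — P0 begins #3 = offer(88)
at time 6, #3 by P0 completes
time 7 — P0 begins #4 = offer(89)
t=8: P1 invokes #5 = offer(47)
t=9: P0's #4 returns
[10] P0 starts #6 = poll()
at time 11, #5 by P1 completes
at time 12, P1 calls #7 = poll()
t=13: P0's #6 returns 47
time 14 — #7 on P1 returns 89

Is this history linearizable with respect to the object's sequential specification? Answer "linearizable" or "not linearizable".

not linearizable

events 1..13 are fine; event 14 — the response of #7 at time 14 — makes the prefix non-linearizable
7 completed operations, 10 real-time-consistent orders — every FIFO queue replay fails
one such order, #1, #2, #3, #4, #5, #6, #7, breaks at step 6 where #6 poll() → 47 is illegal
one such order, #1, #2, #3, #4, #5, #7, #6, breaks at step 6 where #7 poll() → 89 is illegal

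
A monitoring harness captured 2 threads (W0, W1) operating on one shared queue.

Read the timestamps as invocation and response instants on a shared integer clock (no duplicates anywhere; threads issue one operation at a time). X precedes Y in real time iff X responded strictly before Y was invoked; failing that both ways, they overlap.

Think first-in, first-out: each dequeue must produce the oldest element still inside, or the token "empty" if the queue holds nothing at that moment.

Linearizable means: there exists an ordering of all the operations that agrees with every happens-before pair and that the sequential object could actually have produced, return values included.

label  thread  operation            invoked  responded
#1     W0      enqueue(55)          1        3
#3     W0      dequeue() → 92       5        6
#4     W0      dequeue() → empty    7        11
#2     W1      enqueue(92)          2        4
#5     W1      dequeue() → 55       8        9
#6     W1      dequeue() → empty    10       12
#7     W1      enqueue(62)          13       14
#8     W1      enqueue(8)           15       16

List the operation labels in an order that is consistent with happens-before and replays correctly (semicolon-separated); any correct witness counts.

#2; #1; #3; #5; #4; #6; #7; #8

step 1: #2 enqueue(92) — queue <92>
step 2: #1 enqueue(55) — queue <92,55>
step 3: #3 dequeue() → 92 — queue <55>
step 4: #5 dequeue() → 55 — queue <>
step 5: #4 dequeue() → empty — queue <>
step 6: #6 dequeue() → empty — queue <>
step 7: #7 enqueue(62) — queue <62>
step 8: #8 enqueue(8) — queue <62,8>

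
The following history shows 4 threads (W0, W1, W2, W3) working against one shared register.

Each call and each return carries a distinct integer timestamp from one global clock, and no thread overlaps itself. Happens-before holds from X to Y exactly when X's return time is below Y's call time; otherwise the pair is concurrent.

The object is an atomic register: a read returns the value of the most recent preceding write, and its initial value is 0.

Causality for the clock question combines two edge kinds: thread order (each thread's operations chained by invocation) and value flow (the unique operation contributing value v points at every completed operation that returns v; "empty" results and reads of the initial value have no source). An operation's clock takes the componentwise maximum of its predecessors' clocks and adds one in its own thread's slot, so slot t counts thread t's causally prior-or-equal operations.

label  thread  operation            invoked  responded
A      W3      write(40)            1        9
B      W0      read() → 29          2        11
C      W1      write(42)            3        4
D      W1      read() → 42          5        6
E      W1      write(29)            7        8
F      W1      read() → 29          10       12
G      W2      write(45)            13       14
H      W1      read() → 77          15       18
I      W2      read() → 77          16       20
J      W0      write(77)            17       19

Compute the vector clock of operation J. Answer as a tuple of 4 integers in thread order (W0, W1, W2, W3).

(2, 3, 0, 0)

invoked at 1, A has no predecessors; its own W3 bump gives (0, 0, 0, 1)
invoked at 13, G has no predecessors; its own W2 bump gives (0, 0, 1, 0)
invoked at 3, C has no predecessors; its own W1 bump gives (0, 1, 0, 0)
invoked at 5, D merges VC(C)=(0, 1, 0, 0) and bumps W1's slot → (0, 2, 0, 0)
invoked at 7, E merges VC(D)=(0, 2, 0, 0) and bumps W1's slot → (0, 3, 0, 0)
invoked at 10, F merges VC(E)=(0, 3, 0, 0) and bumps W1's slot → (0, 4, 0, 0)
invoked at 2, B merges VC(E)=(0, 3, 0, 0) and bumps W0's slot → (1, 3, 0, 0)
invoked at 17, J merges VC(B)=(1, 3, 0, 0) and bumps W0's slot → (2, 3, 0, 0)
invoked at 16, I merges VC(G)=(0, 0, 1, 0), VC(J)=(2, 3, 0, 0) and bumps W2's slot → (2, 3, 2, 0)
invoked at 15, H merges VC(F)=(0, 4, 0, 0), VC(J)=(2, 3, 0, 0) and bumps W1's slot → (2, 5, 0, 0)
target: VC(J) = (2, 3, 0, 0)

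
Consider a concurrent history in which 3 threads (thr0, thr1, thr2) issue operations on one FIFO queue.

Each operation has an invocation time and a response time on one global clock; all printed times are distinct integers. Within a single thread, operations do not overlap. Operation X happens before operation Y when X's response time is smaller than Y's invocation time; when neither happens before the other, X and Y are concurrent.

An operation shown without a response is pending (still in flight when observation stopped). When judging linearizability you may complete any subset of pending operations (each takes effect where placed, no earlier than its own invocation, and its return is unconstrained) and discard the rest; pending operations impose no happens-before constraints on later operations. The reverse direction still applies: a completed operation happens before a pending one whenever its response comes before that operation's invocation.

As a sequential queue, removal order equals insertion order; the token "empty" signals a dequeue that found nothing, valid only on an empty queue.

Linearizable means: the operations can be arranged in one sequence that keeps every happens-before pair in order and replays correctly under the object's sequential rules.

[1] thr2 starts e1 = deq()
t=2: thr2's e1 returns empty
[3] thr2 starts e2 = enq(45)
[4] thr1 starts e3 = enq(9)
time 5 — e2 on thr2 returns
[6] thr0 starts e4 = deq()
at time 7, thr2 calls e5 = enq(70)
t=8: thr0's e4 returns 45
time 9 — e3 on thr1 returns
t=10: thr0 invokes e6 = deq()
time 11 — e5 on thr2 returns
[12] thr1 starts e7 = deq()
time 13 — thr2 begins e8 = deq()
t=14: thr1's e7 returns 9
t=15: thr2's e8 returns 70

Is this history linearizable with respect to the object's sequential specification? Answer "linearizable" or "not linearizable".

linearizable

witness order: e1, e2, e3, e4, e5, e7, e8
1. e1 deq() → empty, leaving queue <>
2. e2 enq(45), leaving queue <45>
3. e3 enq(9), leaving queue <45,9>
4. e4 deq() → 45, leaving queue <9>
5. e5 enq(70), leaving queue <9,70>
6. e7 deq() → 9, leaving queue <70>
7. e8 deq() → 70, leaving queue <>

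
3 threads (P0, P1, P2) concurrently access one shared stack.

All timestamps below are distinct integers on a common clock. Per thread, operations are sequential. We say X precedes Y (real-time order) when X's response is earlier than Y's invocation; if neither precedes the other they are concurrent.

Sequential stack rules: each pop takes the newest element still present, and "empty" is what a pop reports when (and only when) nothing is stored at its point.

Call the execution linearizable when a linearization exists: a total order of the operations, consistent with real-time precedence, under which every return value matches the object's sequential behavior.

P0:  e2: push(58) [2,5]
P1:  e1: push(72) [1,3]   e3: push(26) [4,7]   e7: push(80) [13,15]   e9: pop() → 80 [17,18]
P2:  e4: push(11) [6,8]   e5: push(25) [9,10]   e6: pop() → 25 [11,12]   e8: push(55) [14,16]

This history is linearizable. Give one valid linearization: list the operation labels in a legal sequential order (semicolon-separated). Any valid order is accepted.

step 1: e1 push(72) — stack <72>
step 2: e2 push(58) — stack <72,58>
step 3: e3 push(26) — stack <72,58,26>
step 4: e4 push(11) — stack <72,58,26,11>
step 5: e5 push(25) — stack <72,58,26,11,25>
step 6: e6 pop() → 25 — stack <72,58,26,11>
step 7: e8 push(55) — stack <72,58,26,11,55>
step 8: e7 push(80) — stack <72,58,26,11,55,80>
step 9: e9 pop() → 80 — stack <72,58,26,11,55>

e1; e2; e3; e4; e5; e6; e8; e7; e9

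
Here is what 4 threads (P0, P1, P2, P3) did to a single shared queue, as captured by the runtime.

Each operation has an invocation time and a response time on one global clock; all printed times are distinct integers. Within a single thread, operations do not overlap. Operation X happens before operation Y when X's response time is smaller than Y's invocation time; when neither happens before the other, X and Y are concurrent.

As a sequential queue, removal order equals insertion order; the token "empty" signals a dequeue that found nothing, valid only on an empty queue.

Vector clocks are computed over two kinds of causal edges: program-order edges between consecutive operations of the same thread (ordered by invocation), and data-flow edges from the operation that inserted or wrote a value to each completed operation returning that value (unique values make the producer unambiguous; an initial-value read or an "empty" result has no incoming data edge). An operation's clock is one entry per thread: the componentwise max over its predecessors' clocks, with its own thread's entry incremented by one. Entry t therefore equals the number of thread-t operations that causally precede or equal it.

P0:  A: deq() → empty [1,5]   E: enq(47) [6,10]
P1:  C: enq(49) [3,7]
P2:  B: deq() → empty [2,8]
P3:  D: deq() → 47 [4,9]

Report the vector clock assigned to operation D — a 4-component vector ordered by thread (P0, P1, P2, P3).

root op B, invoked 2: fresh clock plus P2's own tick → (0, 0, 1, 0)
root op C, invoked 3: fresh clock plus P1's own tick → (0, 1, 0, 0)
root op A, invoked 1: fresh clock plus P0's own tick → (1, 0, 0, 0)
invoked at 6, E merges VC(A)=(1, 0, 0, 0) and bumps P0's slot → (2, 0, 0, 0)
invoked at 4, D merges VC(E)=(2, 0, 0, 0) and bumps P3's slot → (2, 0, 0, 1)
target: VC(D) = (2, 0, 0, 1)

(2, 0, 0, 1)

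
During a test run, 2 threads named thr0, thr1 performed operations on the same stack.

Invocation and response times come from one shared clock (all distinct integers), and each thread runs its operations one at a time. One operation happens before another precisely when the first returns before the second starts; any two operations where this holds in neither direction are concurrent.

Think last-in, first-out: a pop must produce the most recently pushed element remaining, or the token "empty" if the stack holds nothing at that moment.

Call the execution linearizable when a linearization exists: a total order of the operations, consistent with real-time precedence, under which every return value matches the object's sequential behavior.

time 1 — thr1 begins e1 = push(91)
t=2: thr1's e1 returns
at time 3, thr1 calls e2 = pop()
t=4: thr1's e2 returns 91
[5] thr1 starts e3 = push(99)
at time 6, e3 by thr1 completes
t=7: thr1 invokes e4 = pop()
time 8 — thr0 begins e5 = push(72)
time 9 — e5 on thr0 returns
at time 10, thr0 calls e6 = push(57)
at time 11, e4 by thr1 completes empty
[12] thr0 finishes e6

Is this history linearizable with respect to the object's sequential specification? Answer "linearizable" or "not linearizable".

not linearizable

prefix check: 1..10 passes, 1..11 fails once e4's time-11 response joins
2 orders of the 5 completed stack ops respect real time; none is legal
every completion of the 1 pending operation (e6) was checked; none linearizes
take e1, e2, e3, e4, e5 (pending dropped): step 4 already fails, because e4 pop() → empty cannot occur there
take e1, e2, e3, e5, e4 (pending dropped): step 5 already fails, because e4 pop() → empty cannot occur there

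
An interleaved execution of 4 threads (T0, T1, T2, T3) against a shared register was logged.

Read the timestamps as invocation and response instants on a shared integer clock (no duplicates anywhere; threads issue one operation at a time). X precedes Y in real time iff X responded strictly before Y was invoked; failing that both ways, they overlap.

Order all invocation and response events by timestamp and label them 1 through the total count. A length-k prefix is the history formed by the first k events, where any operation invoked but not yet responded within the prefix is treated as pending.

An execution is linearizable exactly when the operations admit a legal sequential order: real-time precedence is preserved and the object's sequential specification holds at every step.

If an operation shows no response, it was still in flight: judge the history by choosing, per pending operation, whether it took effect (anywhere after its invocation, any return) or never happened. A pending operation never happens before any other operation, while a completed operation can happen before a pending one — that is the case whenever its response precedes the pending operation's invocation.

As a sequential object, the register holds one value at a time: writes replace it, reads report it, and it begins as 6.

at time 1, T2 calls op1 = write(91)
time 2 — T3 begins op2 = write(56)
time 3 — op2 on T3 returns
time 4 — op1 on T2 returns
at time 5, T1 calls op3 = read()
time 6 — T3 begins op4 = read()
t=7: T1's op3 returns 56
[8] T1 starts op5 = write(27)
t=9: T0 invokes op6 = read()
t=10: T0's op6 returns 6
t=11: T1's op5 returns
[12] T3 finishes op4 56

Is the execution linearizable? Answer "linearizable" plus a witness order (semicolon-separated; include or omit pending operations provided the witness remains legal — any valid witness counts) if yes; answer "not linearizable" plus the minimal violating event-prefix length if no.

already the first 10 events (up to op6's response at time 10) admit no linearization; the first 9 still do
2 orders of the 4 completed register ops respect real time; none is legal
no escape via the 2 pending operations (op4, op5): every completion choice fails
for example op1, op2, op3, op6 (pending dropped) fails at step 4: op6 read() → 6 is not legal there
for example op2, op1, op3, op6 (pending dropped) fails at step 3: op3 read() → 56 is not legal there

not linearizable — minimal violating prefix: 10 events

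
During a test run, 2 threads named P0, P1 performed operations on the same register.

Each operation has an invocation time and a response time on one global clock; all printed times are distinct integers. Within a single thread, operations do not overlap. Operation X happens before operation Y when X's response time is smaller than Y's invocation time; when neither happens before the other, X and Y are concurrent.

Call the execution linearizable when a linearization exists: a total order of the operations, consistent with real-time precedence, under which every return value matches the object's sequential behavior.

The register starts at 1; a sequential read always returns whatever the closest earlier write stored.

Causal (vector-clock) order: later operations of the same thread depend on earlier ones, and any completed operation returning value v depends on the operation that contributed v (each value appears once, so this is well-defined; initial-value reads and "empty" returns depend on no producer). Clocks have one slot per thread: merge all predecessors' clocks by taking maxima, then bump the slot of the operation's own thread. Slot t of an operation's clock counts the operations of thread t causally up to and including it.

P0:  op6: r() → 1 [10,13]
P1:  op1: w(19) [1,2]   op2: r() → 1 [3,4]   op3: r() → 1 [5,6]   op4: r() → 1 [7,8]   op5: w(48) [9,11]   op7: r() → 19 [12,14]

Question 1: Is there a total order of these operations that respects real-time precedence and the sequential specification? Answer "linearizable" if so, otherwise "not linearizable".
not linearizable

the violation lands at event 4, op2's response at time 4: events 1..3 linearize, events 1..4 do not
the completed operations (2 total) allow one real-time order; the register replay rejects it
sample order op1, op2 stalls at step 2 — op2 r() → 1 has no legal effect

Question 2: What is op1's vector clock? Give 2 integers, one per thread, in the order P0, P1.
(0, 1)

no predecessors for op1 (invoked 1): P1 increments from zero → (0, 1)
no predecessors for op6 (invoked 10): P0 increments from zero → (1, 0)
op2 (invocation 3): componentwise max over VC(op1)=(0, 1), +1 at P1, giving (0, 2)
op3 (invocation 5): componentwise max over VC(op2)=(0, 2), +1 at P1, giving (0, 3)
op4 (invocation 7): componentwise max over VC(op3)=(0, 3), +1 at P1, giving (0, 4)
op5 (invocation 9): componentwise max over VC(op4)=(0, 4), +1 at P1, giving (0, 5)
op7 (invocation 12): componentwise max over VC(op1)=(0, 1), VC(op5)=(0, 5), +1 at P1, giving (0, 6)
target: VC(op1) = (0, 1)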